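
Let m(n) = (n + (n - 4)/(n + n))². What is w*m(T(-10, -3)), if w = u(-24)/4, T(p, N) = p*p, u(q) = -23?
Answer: -36283328/625 ≈ -58053.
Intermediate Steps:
T(p, N) = p²
m(n) = (n + (-4 + n)/(2*n))² (m(n) = (n + (-4 + n)/((2*n)))² = (n + (-4 + n)*(1/(2*n)))² = (n + (-4 + n)/(2*n))²)
w = -23/4 ≈ -5.7500
w*m(T(-10, -3)) = -23*(-4 + (-10)² + 2*((-10)²)²)²/(16*((-10)²)²) = -23*(-4 + 100 + 2*100²)²/(16*100²) = -23*(-4 + 100 + 2*10000)²/(16*10000) = -23*(-4 + 100 + 20000)²/(16*10000) = -23*20096²/(16*10000) = -23*403849216/(16*10000) = -23/4*6310144/625 = -36283328/625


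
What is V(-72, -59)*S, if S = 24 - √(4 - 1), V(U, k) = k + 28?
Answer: -744 + 31*√3 ≈ -690.31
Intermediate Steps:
V(U, k) = 28 + k
S = 24 - √3 ≈ 22.268
V(-72, -59)*S = (28 - 59)*(24 - √3) = -31*(24 - √3) = -744 + 31*√3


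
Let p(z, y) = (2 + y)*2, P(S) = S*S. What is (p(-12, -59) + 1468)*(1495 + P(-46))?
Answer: 4889294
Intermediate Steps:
P(S) = S²
p(z, y) = 4 + 2*y
(p(-12, -59) + 1468)*(1495 + P(-46)) = ((4 + 2*(-59)) + 1468)*(1495 + (-46)²) = ((4 - 118) + 1468)*(1495 + 2116) = (-114 + 1468)*3611 = 1354*3611 = 4889294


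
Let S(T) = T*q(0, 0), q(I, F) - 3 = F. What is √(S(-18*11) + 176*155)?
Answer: √26686 ≈ 163.36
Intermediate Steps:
q(I, F) = 3 + F
S(T) = 3*T (S(T) = T*(3 + 0) = T*3 = 3*T)
√(S(-18*11) + 176*155) = √(3*(-18*11) + 176*155) = √(3*(-198) + 27280) = √(-594 + 27280) = √26686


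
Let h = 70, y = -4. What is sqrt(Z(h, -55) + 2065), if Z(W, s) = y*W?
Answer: sqrt(1785) ≈ 42.249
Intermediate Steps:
Z(W, s) = -4*W
sqrt(Z(h, -55) + 2065) = sqrt(-4*70 + 2065) = sqrt(-280 + 2065) = sqrt(1785)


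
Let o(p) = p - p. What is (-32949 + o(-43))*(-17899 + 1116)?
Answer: 552983067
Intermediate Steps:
o(p) = 0
(-32949 + o(-43))*(-17899 + 1116) = (-32949 + 0)*(-17899 + 1116) = -32949*(-16783) = 552983067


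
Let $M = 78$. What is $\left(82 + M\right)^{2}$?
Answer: $25600$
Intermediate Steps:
$\left(82 + M\right)^{2} = \left(82 + 78\right)^{2} = 160^{2} = 25600$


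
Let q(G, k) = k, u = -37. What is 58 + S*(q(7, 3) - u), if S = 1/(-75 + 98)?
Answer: 1374/23 ≈ 59.739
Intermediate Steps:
S = 1/23 ≈ 0.043478
58 + S*(q(7, 3) - u) = 58 + (3 - 1*(-37))/23 = 58 + (3 + 37)/23 = 58 + (1/23)*40 = 58 + 40/23 = 1374/23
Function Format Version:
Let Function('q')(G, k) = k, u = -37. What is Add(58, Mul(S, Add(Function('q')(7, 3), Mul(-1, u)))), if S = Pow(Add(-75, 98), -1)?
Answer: Rational(1374, 23) ≈ 59.739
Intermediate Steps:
S = Rational(1, 23) (S = Pow(23, -1) = Rational(1, 23) ≈ 0.043478)
Add(58, Mul(S, Add(Function('q')(7, 3), Mul(-1, u)))) = Add(58, Mul(Rational(1, 23), Add(3, Mul(-1, -37)))) = Add(58, Mul(Rational(1, 23), Add(3, 37))) = Add(58, Mul(Rational(1, 23), 40)) = Add(58, Rational(40, 23)) = Rational(1374, 23)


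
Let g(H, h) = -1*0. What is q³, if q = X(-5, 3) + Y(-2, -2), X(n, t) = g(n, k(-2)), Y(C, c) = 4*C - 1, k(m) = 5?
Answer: -729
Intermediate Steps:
Y(C, c) = -1 + 4*C
g(H, h) = 0
X(n, t) = 0
q = -9 (q = 0 + (-1 + 4*(-2)) = 0 + (-1 - 8) = 0 - 9 = -9)
q³ = (-9)³ = -729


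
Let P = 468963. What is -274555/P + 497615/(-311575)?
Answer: -5798318134/2656675395 ≈ -2.1825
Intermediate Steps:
-274555/P + 497615/(-311575) = -274555/468963 + 497615/(-311575) = -274555*1/468963 + 497615*(-1/311575) = -274555/468963 - 99523/62315 = -5798318134/2656675395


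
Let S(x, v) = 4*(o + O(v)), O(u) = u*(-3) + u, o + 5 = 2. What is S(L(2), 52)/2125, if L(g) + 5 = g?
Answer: -428/2125 ≈ -0.20141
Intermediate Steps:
o = -3 (o = -5 + 2 = -3)
L(g) = -5 + g
O(u) = -2*u (O(u) = -3*u + u = -2*u)
S(x, v) = -12 - 8*v (S(x, v) = 4*(-3 - 2*v) = -12 - 8*v)
S(L(2), 52)/2125 = (-12 - 8*52)/2125 = (-12 - 416)*(1/2125) = -428*1/2125 = -428/2125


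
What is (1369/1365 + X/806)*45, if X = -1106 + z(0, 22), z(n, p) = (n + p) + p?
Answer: -39948/2821 ≈ -14.161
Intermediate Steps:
z(n, p) = n + 2*p
X = -1062 (X = -1106 + (0 + 2*22) = -1106 + (0 + 44) = -1106 + 44 = -1062)
(1369/1365 + X/806)*45 = (1369/1365 - 1062/806)*45 = (1369*(1/1365) - 1062*1/806)*45 = (1369/1365 - 531/403)*45 = -13316/42315*45 = -39948/2821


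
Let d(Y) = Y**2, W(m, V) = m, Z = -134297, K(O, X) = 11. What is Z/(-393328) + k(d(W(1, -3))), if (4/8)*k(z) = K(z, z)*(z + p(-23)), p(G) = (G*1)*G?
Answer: 4586338777/393328 ≈ 11660.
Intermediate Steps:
p(G) = G**2 (p(G) = G*G = G**2)
k(z) = 11638 + 22*z (k(z) = 2*(11*(z + (-23)**2)) = 2*(11*(z + 529)) = 2*(11*(529 + z)) = 2*(5819 + 11*z) = 11638 + 22*z)
Z/(-393328) + k(d(W(1, -3))) = -134297/(-393328) + (11638 + 22*1**2) = -134297*(-1/393328) + (11638 + 22*1) = 134297/393328 + (11638 + 22) = 134297/393328 + 11660 = 4586338777/393328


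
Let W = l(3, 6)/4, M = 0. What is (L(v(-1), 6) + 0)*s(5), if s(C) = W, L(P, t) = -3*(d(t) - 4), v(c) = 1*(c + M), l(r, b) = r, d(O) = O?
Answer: -9/2 ≈ -4.5000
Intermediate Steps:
W = ¾ (W = 3/4 = 3*(¼) = ¾ ≈ 0.75000)
v(c) = c (v(c) = 1*(c + 0) = 1*c = c)
L(P, t) = 12 - 3*t (L(P, t) = -3*(t - 4) = -3*(-4 + t) = 12 - 3*t)
s(C) = ¾
(L(v(-1), 6) + 0)*s(5) = ((12 - 3*6) + 0)*(¾) = ((12 - 18) + 0)*(¾) = (-6 + 0)*(¾) = -6*¾ = -9/2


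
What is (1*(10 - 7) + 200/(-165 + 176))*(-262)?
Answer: -61046/11 ≈ -5549.6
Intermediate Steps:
(1*(10 - 7) + 200/(-165 + 176))*(-262) = (1*3 + 200/11)*(-262) = (3 + 200*(1/11))*(-262) = (3 + 200/11)*(-262) = (233/11)*(-262) = -61046/11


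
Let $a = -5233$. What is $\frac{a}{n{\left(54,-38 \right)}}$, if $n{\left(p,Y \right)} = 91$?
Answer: $- \frac{5233}{91} \approx -57.505$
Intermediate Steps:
$\frac{a}{n{\left(54,-38 \right)}} = - \frac{5233}{91}$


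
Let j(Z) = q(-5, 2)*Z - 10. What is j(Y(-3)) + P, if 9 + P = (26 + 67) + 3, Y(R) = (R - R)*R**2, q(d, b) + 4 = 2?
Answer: 77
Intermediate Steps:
q(d, b) = -2 (q(d, b) = -4 + 2 = -2)
Y(R) = 0 (Y(R) = 0*R**2 = 0)
j(Z) = -10 - 2*Z (j(Z) = -2*Z - 10 = -10 - 2*Z)
P = 87 (P = -9 + ((26 + 67) + 3) = -9 + (93 + 3) = -9 + 96 = 87)
j(Y(-3)) + P = (-10 - 2*0) + 87 = (-10 + 0) + 87 = -10 + 87 = 77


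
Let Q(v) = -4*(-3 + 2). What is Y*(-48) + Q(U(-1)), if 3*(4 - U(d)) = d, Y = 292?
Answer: -14012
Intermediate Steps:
U(d) = 4 - d/3
Q(v) = 4 (Q(v) = -4*(-1) = 4)
Y*(-48) + Q(U(-1)) = 292*(-48) + 4 = -14016 + 4 = -14012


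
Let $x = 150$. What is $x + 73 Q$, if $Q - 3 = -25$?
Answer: $-1456$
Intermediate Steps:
$Q = -22$ ($Q = 3 - 25 = -22$)
$x + 73 Q = 150 + 73 \left(-22\right) = 150 - 1606 = -1456$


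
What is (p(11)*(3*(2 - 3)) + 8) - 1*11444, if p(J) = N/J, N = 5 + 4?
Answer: -125823/11 ≈ -11438.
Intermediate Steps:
N = 9
p(J) = 9/J
(p(11)*(3*(2 - 3)) + 8) - 1*11444 = ((9/11)*(3*(2 - 3)) + 8) - 1*11444 = ((9*(1/11))*(3*(-1)) + 8) - 11444 = ((9/11)*(-3) + 8) - 11444 = (-27/11 + 8) - 11444 = 61/11 - 11444 = -125823/11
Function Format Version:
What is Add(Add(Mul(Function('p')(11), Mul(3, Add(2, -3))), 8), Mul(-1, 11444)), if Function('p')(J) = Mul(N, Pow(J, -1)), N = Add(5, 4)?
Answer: Rational(-125823, 11) ≈ -11438.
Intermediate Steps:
N = 9
Function('p')(J) = Mul(9, Pow(J, -1))
Add(Add(Mul(Function('p')(11), Mul(3, Add(2, -3))), 8), Mul(-1, 11444)) = Add(Add(Mul(Mul(9, Pow(11, -1)), Mul(3, Add(2, -3))), 8), Mul(-1, 11444)) = Add(Add(Mul(Mul(9, Rational(1, 11)), Mul(3, -1)), 8), -11444) = Add(Add(Mul(Rational(9, 11), -3), 8), -11444) = Add(Add(Rational(-27, 11), 8), -11444) = Add(Rational(61, 11), -11444) = Rational(-125823, 11)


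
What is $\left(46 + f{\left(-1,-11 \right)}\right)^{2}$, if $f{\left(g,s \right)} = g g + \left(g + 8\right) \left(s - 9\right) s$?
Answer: $2518569$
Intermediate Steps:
$f{\left(g,s \right)} = g^{2} + s \left(-9 + s\right) \left(8 + g\right)$ ($f{\left(g,s \right)} = g^{2} + \left(8 + g\right) \left(-9 + s\right) s = g^{2} + \left(-9 + s\right) \left(8 + g\right) s = g^{2} + s \left(-9 + s\right) \left(8 + g\right)$)
$\left(46 + f{\left(-1,-11 \right)}\right)^{2} = \left(46 - \left(-671 - 1 - 968 + 99\right)\right)^{2} = \left(46 + \left(1 + 792 + 8 \cdot 121 - 121 - 99\right)\right)^{2} = \left(46 + \left(1 + 792 + 968 - 121 - 99\right)\right)^{2} = \left(46 + 1541\right)^{2} = 1587^{2} = 2518569$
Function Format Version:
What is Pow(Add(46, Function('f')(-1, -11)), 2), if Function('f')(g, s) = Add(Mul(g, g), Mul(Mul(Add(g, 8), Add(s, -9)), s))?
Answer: 2518569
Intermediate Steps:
Function('f')(g, s) = Add(Pow(g, 2), Mul(s, Add(-9, s), Add(8, g))) (Function('f')(g, s) = Add(Pow(g, 2), Mul(Mul(Add(8, g), Add(-9, s)), s)) = Add(Pow(g, 2), Mul(Mul(Add(-9, s), Add(8, g)), s)) = Add(Pow(g, 2), Mul(s, Add(-9, s), Add(8, g))))
Pow(Add(46, Function('f')(-1, -11)), 2) = Pow(Add(46, Add(Pow(-1, 2), Mul(-72, -11), Mul(8, Pow(-11, 2)), Mul(-1, Pow(-11, 2)), Mul(-9, -1, -11))), 2) = Pow(Add(46, Add(1, 792, Mul(8, 121), Mul(-1, 121), -99)), 2) = Pow(Add(46, Add(1, 792, 968, -121, -99)), 2) = Pow(Add(46, 1541), 2) = Pow(1587, 2) = 2518569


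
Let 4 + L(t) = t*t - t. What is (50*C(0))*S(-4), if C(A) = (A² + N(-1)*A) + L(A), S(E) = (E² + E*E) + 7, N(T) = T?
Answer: -7800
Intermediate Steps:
S(E) = 7 + 2*E² (S(E) = (E² + E²) + 7 = 2*E² + 7 = 7 + 2*E²)
L(t) = -4 + t² - t (L(t) = -4 + (t*t - t) = -4 + (t² - t) = -4 + t² - t)
C(A) = -4 - 2*A + 2*A² (C(A) = (A² - A) + (-4 + A² - A) = -4 - 2*A + 2*A²)
(50*C(0))*S(-4) = (50*(-4 - 2*0 + 2*0²))*(7 + 2*(-4)²) = (50*(-4 + 0 + 2*0))*(7 + 2*16) = (50*(-4 + 0 + 0))*(7 + 32) = (50*(-4))*39 = -200*39 = -7800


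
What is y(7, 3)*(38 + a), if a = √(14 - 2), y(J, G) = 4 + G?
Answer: 266 + 14*√3 ≈ 290.25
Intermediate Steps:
a = 2*√3 (a = √12 = 2*√3 ≈ 3.4641)
y(7, 3)*(38 + a) = (4 + 3)*(38 + 2*√3) = 7*(38 + 2*√3) = 266 + 14*√3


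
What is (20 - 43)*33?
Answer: -759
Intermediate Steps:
(20 - 43)*33 = -23*33 = -759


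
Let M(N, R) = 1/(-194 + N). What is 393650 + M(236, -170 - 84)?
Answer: 16533301/42 ≈ 3.9365e+5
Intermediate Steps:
393650 + M(236, -170 - 84) = 393650 + 1/(-194 + 236) = 393650 + 1/42 = 16533301/42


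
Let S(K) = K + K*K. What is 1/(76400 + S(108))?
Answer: 1/88172 ≈ 1.1341e-5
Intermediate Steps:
S(K) = K + K²
1/(76400 + S(108)) = 1/(76400 + 108*(1 + 108)) = 1/(76400 + 108*109) = 1/(76400 + 11772) = 1/88172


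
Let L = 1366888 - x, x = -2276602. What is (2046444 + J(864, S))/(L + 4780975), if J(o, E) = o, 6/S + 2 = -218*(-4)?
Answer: 682436/2808155 ≈ 0.24302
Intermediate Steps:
L = 3643490 (L = 1366888 - 1*(-2276602) = 1366888 + 2276602 = 3643490)
S = 1/145 (S = 6/(-2 - 218*(-4)) = 6/(-2 + 872) = 6/870 = 6*(1/870) = 1/145 ≈ 0.0068966)
(2046444 + J(864, S))/(L + 4780975) = (2046444 + 864)/(3643490 + 4780975) = 2047308/8424465 = 2047308*(1/8424465) = 682436/2808155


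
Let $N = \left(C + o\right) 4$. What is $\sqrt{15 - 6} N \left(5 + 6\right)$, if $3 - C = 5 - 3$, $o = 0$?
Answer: $132$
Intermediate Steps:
$C = 1$ ($C = 3 - \left(5 - 3\right) = 3 - 2 = 1$)
$N = 4$ ($N = \left(1 + 0\right) 4 = 1 \cdot 4 = 4$)
$\sqrt{15 - 6} N \left(5 + 6\right) = \sqrt{15 - 6} \cdot 4 \left(5 + 6\right) = \sqrt{9} \cdot 4 \cdot 11 = 3 \cdot 4 \cdot 11 = 12 \cdot 11 = 132$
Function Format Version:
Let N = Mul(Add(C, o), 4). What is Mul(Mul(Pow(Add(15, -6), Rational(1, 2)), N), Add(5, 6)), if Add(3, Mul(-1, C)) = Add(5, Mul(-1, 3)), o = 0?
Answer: 132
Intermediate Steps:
C = 1 (C = Add(3, Mul(-1, Add(5, Mul(-1, 3)))) = Add(3, Mul(-1, Add(5, -3))) = Add(3, Mul(-1, 2)) = Add(3, -2) = 1)
N = 4 (N = Mul(Add(1, 0), 4) = Mul(1, 4) = 4)
Mul(Mul(Pow(Add(15, -6), Rational(1, 2)), N), Add(5, 6)) = Mul(Mul(Pow(Add(15, -6), Rational(1, 2)), 4), Add(5, 6)) = Mul(Mul(Pow(9, Rational(1, 2)), 4), 11) = Mul(Mul(3, 4), 11) = Mul(12, 11) = 132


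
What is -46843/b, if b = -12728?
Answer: 46843/12728 ≈ 3.6803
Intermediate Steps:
-46843/b = -46843/(-12728) = -46843*(-1/12728) = 46843/12728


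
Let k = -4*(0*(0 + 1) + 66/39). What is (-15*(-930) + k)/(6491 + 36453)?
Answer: 90631/279136 ≈ 0.32468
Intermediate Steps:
k = -88/13 (k = -4*(0*1 + 66*(1/39)) = -4*(0 + 22/13) = -4*22/13 = -88/13 ≈ -6.7692)
(-15*(-930) + k)/(6491 + 36453) = (-15*(-930) - 88/13)/(6491 + 36453) = (13950 - 88/13)/42944 = (181262/13)*(1/42944) = 90631/279136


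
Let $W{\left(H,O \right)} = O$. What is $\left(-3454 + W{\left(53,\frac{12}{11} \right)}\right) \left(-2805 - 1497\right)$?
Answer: $\frac{163398564}{11} \approx 1.4854 \cdot 10^{7}$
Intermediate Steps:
$\left(-3454 + W{\left(53,\frac{12}{11} \right)}\right) \left(-2805 - 1497\right) = \left(-3454 + \frac{12}{11}\right) \left(-2805 - 1497\right) = \left(-3454 + 12 \cdot \frac{1}{11}\right) \left(-4302\right) = \left(-3454 + \frac{12}{11}\right) \left(-4302\right) = \left(- \frac{37982}{11}\right) \left(-4302\right) = \frac{163398564}{11}$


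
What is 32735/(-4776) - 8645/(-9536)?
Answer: -33859055/5692992 ≈ -5.9475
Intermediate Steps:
32735/(-4776) - 8645/(-9536) = 32735*(-1/4776) - 8645*(-1/9536) = -32735/4776 + 8645/9536 = -33859055/5692992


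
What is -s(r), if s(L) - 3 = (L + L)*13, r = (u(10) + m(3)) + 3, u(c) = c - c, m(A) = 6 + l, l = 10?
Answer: -497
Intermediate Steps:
m(A) = 16 (m(A) = 6 + 10 = 16)
u(c) = 0
r = 19 (r = (0 + 16) + 3 = 16 + 3 = 19)
s(L) = 3 + 26*L (s(L) = 3 + (L + L)*13 = 3 + (2*L)*13 = 3 + 26*L)
-s(r) = -(3 + 26*19) = -(3 + 494) = -1*497 = -497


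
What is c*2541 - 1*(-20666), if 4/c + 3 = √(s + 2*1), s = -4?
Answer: 17894 - 924*I*√2 ≈ 17894.0 - 1306.7*I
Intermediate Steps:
c = 4/(-3 + I*√2) (c = 4/(-3 + √(-4 + 2*1)) = 4/(-3 + √(-4 + 2)) = 4/(-3 + √(-2)) = 4/(-3 + I*√2) ≈ -1.0909 - 0.51426*I)
c*2541 - 1*(-20666) = (-12/11 - 4*I*√2/11)*2541 - 1*(-20666) = (-2772 - 924*I*√2) + 20666 = 17894 - 924*I*√2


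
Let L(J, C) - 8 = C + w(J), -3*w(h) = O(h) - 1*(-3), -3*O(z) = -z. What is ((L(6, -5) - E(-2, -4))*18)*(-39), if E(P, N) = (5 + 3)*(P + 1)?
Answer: -6552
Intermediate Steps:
O(z) = z/3 (O(z) = -(-1)*z/3 = z/3)
w(h) = -1 - h/9 (w(h) = -(h/3 - 1*(-3))/3 = -(h/3 + 3)/3 = -(3 + h/3)/3 = -1 - h/9)
E(P, N) = 8 + 8*P (E(P, N) = 8*(1 + P) = 8 + 8*P)
L(J, C) = 7 + C - J/9 (L(J, C) = 8 + (C + (-1 - J/9)) = 8 + (-1 + C - J/9) = 7 + C - J/9)
((L(6, -5) - E(-2, -4))*18)*(-39) = (((7 - 5 - ⅑*6) - (8 + 8*(-2)))*18)*(-39) = (((7 - 5 - ⅔) - (8 - 16))*18)*(-39) = ((4/3 - 1*(-8))*18)*(-39) = ((4/3 + 8)*18)*(-39) = ((28/3)*18)*(-39) = 168*(-39) = -6552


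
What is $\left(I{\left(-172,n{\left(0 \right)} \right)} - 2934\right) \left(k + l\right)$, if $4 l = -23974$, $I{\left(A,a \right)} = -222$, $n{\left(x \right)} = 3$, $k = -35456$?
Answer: $130814622$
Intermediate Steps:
$l = - \frac{11987}{2}$ ($l = \frac{1}{4} \left(-23974\right) = - \frac{11987}{2} \approx -5993.5$)
$\left(I{\left(-172,n{\left(0 \right)} \right)} - 2934\right) \left(k + l\right) = \left(-222 - 2934\right) \left(-35456 - \frac{11987}{2}\right) = \left(-3156\right) \left(- \frac{82899}{2}\right) = 130814622$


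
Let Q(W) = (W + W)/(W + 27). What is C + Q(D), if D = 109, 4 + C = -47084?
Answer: -3201875/68 ≈ -47086.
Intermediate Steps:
C = -47088 (C = -4 - 47084 = -47088)
Q(W) = 2*W/(27 + W) (Q(W) = (2*W)/(27 + W) = 2*W/(27 + W))
C + Q(D) = -47088 + 2*109/(27 + 109) = -47088 + 2*109/136 = -47088 + 2*109*(1/136) = -47088 + 109/68 = -3201875/68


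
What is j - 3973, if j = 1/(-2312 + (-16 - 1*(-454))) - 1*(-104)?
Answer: -7250507/1874 ≈ -3869.0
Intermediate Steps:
j = 194895/1874 (j = 1/(-2312 + (-16 + 454)) + 104 = 1/(-2312 + 438) + 104 = 1/(-1874) + 104 = -1/1874 + 104 = 194895/1874 ≈ 104.00)
j - 3973 = 194895/1874 - 3973 = -7250507/1874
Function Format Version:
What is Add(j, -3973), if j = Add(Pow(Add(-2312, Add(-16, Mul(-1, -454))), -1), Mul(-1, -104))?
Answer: Rational(-7250507, 1874) ≈ -3869.0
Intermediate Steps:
j = Rational(194895, 1874) (j = Add(Pow(Add(-2312, Add(-16, 454)), -1), 104) = Add(Pow(Add(-2312, 438), -1), 104) = Add(Pow(-1874, -1), 104) = Add(Rational(-1, 1874), 104) = Rational(194895, 1874) ≈ 104.00)
Add(j, -3973) = Add(Rational(194895, 1874), -3973) = Rational(-7250507, 1874)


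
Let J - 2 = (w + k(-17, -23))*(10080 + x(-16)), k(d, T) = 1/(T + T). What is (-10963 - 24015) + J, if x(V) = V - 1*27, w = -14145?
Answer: -6532393723/46 ≈ -1.4201e+8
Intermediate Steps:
k(d, T) = 1/(2*T)
x(V) = -27 + V (x(V) = V - 27 = -27 + V)
J = -6530784735/46 (J = 2 + (-14145 + (½)/(-23))*(10080 + (-27 - 16)) = 2 + (-14145 + (½)*(-1/23))*(10080 - 43) = 2 + (-14145 - 1/46)*10037 = 2 - 650671/46*10037 = 2 - 6530784827/46 = -6530784735/46 ≈ -1.4197e+8)
(-10963 - 24015) + J = (-10963 - 24015) - 6530784735/46 = -34978 - 6530784735/46 = -6532393723/46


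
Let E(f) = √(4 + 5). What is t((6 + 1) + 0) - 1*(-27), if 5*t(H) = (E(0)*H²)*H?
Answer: 1164/5 ≈ 232.80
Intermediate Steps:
E(f) = 3 (E(f) = √9 = 3)
t(H) = 3*H³/5 (t(H) = ((3*H²)*H)/5 = (3*H³)/5 = 3*H³/5)
t((6 + 1) + 0) - 1*(-27) = 3*((6 + 1) + 0)³/5 - 1*(-27) = 3*(7 + 0)³/5 + 27 = (⅗)*7³ + 27 = (⅗)*343 + 27 = 1029/5 + 27 = 1164/5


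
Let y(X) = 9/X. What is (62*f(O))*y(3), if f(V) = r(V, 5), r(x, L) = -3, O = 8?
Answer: -558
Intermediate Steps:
f(V) = -3
(62*f(O))*y(3) = (62*(-3))*(9/3) = -1674/3 = -186*3 = -558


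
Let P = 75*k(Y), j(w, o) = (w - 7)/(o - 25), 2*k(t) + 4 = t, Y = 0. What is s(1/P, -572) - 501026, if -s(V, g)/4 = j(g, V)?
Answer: -1879695926/3751 ≈ -5.0112e+5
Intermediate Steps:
k(t) = -2 + t/2
j(w, o) = (-7 + w)/(-25 + o)
P = -150 (P = 75*(-2 + (½)*0) = 75*(-2 + 0) = 75*(-2) = -150)
s(V, g) = -4*(-7 + g)/(-25 + V)
s(1/P, -572) - 501026 = 4*(7 - 1*(-572))/(-25 + 1/(-150)) - 501026 = 4*(7 + 572)/(-25 - 1/150) - 501026 = 4*579/(-3751/150) - 501026 = 4*(-150/3751)*579 - 501026 = -347400/3751 - 501026 = -1879695926/3751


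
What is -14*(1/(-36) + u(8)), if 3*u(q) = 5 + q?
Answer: -1085/18 ≈ -60.278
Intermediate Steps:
u(q) = 5/3 + q/3 (u(q) = (5 + q)/3 = 5/3 + q/3)
-14*(1/(-36) + u(8)) = -14*(1/(-36) + (5/3 + (⅓)*8)) = -14*(-1/36 + (5/3 + 8/3)) = -14*(-1/36 + 13/3) = -14*155/36 = -1085/18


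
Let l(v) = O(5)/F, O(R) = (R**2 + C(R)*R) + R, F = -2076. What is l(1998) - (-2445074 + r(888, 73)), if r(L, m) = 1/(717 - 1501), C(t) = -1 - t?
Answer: 1916938017/784 ≈ 2.4451e+6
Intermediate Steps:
r(L, m) = -1/784 (r(L, m) = 1/(-784) = -1/784)
O(R) = R + R**2 + R*(-1 - R) (O(R) = (R**2 + (-1 - R)*R) + R = (R**2 + R*(-1 - R)) + R = R + R**2 + R*(-1 - R))
l(v) = 0 (l(v) = 0/(-2076) = 0*(-1/2076) = 0)
l(1998) - (-2445074 + r(888, 73)) = 0 - (-2445074 - 1/784) = 0 - 1*(-1916938017/784) = 0 + 1916938017/784 = 1916938017/784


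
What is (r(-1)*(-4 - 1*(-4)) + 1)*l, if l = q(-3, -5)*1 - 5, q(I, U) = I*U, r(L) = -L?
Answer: 10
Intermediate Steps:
l = 10 (l = -3*(-5)*1 - 5 = 15*1 - 5 = 15 - 5 = 10)
(r(-1)*(-4 - 1*(-4)) + 1)*l = ((-1*(-1))*(-4 - 1*(-4)) + 1)*10 = (1*(-4 + 4) + 1)*10 = (1*0 + 1)*10 = (0 + 1)*10 = 1*10 = 10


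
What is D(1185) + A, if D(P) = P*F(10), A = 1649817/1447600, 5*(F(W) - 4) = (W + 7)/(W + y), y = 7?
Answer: 7206355017/1447600 ≈ 4978.1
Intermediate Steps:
F(W) = 21/5 (F(W) = 4 + ((W + 7)/(W + 7))/5 = 4 + ((7 + W)/(7 + W))/5 = 4 + (⅕)*1 = 4 + ⅕ = 21/5)
A = 1649817/1447600 (A = 1649817*(1/1447600) = 1649817/1447600 ≈ 1.1397)
D(P) = 21*P/5 (D(P) = P*(21/5) = 21*P/5)
D(1185) + A = (21/5)*1185 + 1649817/1447600 = 4977 + 1649817/1447600 = 7206355017/1447600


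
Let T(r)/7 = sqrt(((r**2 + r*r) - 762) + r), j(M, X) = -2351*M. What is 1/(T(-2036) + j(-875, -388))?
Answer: 293875/604479594817 - 3*sqrt(920866)/604479594817 ≈ 4.8140e-7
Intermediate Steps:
T(r) = 7*sqrt(-762 + r + 2*r**2) (T(r) = 7*sqrt(((r**2 + r*r) - 762) + r) = 7*sqrt(((r**2 + r**2) - 762) + r) = 7*sqrt((2*r**2 - 762) + r) = 7*sqrt((-762 + 2*r**2) + r) = 7*sqrt(-762 + r + 2*r**2))
1/(T(-2036) + j(-875, -388)) = 1/(7*sqrt(-762 - 2036 + 2*(-2036)**2) - 2351*(-875)) = 1/(7*sqrt(-762 - 2036 + 2*4145296) + 2057125) = 1/(7*sqrt(-762 - 2036 + 8290592) + 2057125) = 1/(7*sqrt(8287794) + 2057125) = 1/(7*(3*sqrt(920866)) + 2057125) = 1/(21*sqrt(920866) + 2057125) = 1/(2057125 + 21*sqrt(920866))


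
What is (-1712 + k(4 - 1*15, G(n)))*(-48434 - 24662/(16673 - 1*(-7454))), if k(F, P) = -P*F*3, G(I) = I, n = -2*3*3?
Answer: 2694772644680/24127 ≈ 1.1169e+8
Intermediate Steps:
n = -18 (n = -6*3 = -18)
k(F, P) = -3*F*P (k(F, P) = -F*P*3 = -3*F*P)
(-1712 + k(4 - 1*15, G(n)))*(-48434 - 24662/(16673 - 1*(-7454))) = (-1712 - 3*(4 - 1*15)*(-18))*(-48434 - 24662/(16673 - 1*(-7454))) = (-1712 - 3*(4 - 15)*(-18))*(-48434 - 24662/(16673 + 7454)) = (-1712 - 3*(-11)*(-18))*(-48434 - 24662/24127) = (-1712 - 594)*(-48434 - 24662*1/24127) = -2306*(-48434 - 24662/24127) = -2306*(-1168591780/24127) = 2694772644680/24127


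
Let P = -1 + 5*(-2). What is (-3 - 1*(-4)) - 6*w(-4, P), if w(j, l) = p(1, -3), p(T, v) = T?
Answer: -5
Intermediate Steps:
P = -11 (P = -1 - 10 = -11)
w(j, l) = 1
(-3 - 1*(-4)) - 6*w(-4, P) = (-3 - 1*(-4)) - 6*1 = (-3 + 4) - 6 = 1 - 6 = -5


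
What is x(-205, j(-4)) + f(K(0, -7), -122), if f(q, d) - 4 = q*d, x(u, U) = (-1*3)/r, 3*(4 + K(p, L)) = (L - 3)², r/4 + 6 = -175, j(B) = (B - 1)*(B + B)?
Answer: -7764167/2172 ≈ -3574.7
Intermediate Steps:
j(B) = 2*B*(-1 + B) (j(B) = (-1 + B)*(2*B) = 2*B*(-1 + B))
r = -724 (r = -24 + 4*(-175) = -24 - 700 = -724)
K(p, L) = -4 + (-3 + L)²/3 (K(p, L) = -4 + (L - 3)²/3 = -4 + (-3 + L)²/3)
x(u, U) = 3/724 (x(u, U) = -1*3/(-724) = -3*(-1/724) = 3/724)
f(q, d) = 4 + d*q (f(q, d) = 4 + q*d = 4 + d*q)
x(-205, j(-4)) + f(K(0, -7), -122) = 3/724 + (4 - 122*(-4 + (-3 - 7)²/3)) = 3/724 + (4 - 122*(-4 + (⅓)*(-10)²)) = 3/724 + (4 - 122*(-4 + (⅓)*100)) = 3/724 + (4 - 122*(-4 + 100/3)) = 3/724 + (4 - 122*88/3) = 3/724 + (4 - 10736/3) = 3/724 - 10724/3 = -7764167/2172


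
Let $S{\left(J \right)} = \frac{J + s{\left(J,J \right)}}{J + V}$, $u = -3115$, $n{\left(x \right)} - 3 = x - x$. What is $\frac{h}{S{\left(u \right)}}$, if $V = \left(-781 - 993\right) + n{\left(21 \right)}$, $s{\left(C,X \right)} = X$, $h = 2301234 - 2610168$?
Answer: $- \frac{107817966}{445} \approx -2.4229 \cdot 10^{5}$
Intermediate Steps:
$n{\left(x \right)} = 3$ ($n{\left(x \right)} = 3 + \left(x - x\right) = 3 + 0 = 3$)
$h = -308934$
$V = -1771$ ($V = \left(-781 - 993\right) + 3 = -1774 + 3 = -1771$)
$S{\left(J \right)} = \frac{2 J}{-1771 + J}$ ($S{\left(J \right)} = \frac{J + J}{J - 1771} = \frac{2 J}{-1771 + J}$)
$\frac{h}{S{\left(u \right)}} = - \frac{308934}{2 \left(-3115\right) \frac{1}{-1771 - 3115}} = - \frac{308934}{2 \left(-3115\right) \frac{1}{-4886}} = - \frac{308934}{2 \left(-3115\right) \left(- \frac{1}{4886}\right)} = - \frac{308934}{\frac{445}{349}} = \left(-308934\right) \frac{349}{445} = - \frac{107817966}{445}$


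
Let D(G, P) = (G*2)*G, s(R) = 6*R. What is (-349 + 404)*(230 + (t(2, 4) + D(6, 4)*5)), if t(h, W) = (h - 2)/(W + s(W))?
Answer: 32450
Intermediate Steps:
D(G, P) = 2*G² (D(G, P) = (2*G)*G = 2*G²)
t(h, W) = (-2 + h)/(7*W) (t(h, W) = (h - 2)/(W + 6*W) = (-2 + h)/((7*W)) = (-2 + h)*(1/(7*W)) = (-2 + h)/(7*W))
(-349 + 404)*(230 + (t(2, 4) + D(6, 4)*5)) = (-349 + 404)*(230 + ((⅐)*(-2 + 2)/4 + (2*6²)*5)) = 55*(230 + ((⅐)*(¼)*0 + (2*36)*5)) = 55*(230 + (0 + 72*5)) = 55*(230 + (0 + 360)) = 55*(230 + 360) = 55*590 = 32450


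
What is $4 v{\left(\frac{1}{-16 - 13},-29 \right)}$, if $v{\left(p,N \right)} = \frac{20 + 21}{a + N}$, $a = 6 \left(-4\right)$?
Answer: $- \frac{164}{53} \approx -3.0943$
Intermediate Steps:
$a = -24$
$v{\left(p,N \right)} = \frac{41}{-24 + N}$ ($v{\left(p,N \right)} = \frac{20 + 21}{-24 + N} = \frac{41}{-24 + N}$)
$4 v{\left(\frac{1}{-16 - 13},-29 \right)} = 4 \frac{41}{-24 - 29} = 4 \frac{41}{-53} = 4 \cdot 41 \left(- \frac{1}{53}\right) = 4 \left(- \frac{41}{53}\right) = - \frac{164}{53}$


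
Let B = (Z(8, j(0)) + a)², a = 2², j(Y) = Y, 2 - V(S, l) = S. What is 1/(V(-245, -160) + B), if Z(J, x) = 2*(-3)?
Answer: 1/251 ≈ 0.0039841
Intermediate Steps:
V(S, l) = 2 - S
Z(J, x) = -6
a = 4
B = 4 (B = (-6 + 4)² = (-2)² = 4)
1/(V(-245, -160) + B) = 1/((2 - 1*(-245)) + 4) = 1/((2 + 245) + 4) = 1/(247 + 4) = 1/251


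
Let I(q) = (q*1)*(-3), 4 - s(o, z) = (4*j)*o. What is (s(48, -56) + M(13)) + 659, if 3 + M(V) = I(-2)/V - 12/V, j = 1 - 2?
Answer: 11070/13 ≈ 851.54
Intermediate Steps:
j = -1
s(o, z) = 4 + 4*o (s(o, z) = 4 - 4*(-1)*o = 4 - (-4)*o = 4 + 4*o)
I(q) = -3*q (I(q) = q*(-3) = -3*q)
M(V) = -3 - 6/V (M(V) = -3 + ((-3*(-2))/V - 12/V) = -3 + (6/V - 12/V) = -3 - 6/V)
(s(48, -56) + M(13)) + 659 = ((4 + 4*48) + (-3 - 6/13)) + 659 = ((4 + 192) + (-3 - 6*1/13)) + 659 = (196 + (-3 - 6/13)) + 659 = (196 - 45/13) + 659 = 2503/13 + 659 = 11070/13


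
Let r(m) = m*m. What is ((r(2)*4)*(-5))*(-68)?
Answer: 5440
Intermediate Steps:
r(m) = m²
((r(2)*4)*(-5))*(-68) = ((2²*4)*(-5))*(-68) = ((4*4)*(-5))*(-68) = (16*(-5))*(-68) = -80*(-68) = 5440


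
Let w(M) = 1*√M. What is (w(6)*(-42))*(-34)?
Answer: 1428*√6 ≈ 3497.9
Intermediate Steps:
w(M) = √M
(w(6)*(-42))*(-34) = (√6*(-42))*(-34) = -42*√6*(-34) = 1428*√6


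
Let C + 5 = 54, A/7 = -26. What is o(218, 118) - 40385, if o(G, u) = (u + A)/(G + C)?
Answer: -10782859/267 ≈ -40385.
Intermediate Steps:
A = -182 (A = 7*(-26) = -182)
C = 49 (C = -5 + 54 = 49)
o(G, u) = (-182 + u)/(49 + G) (o(G, u) = (u - 182)/(G + 49) = (-182 + u)/(49 + G))
o(218, 118) - 40385 = (-182 + 118)/(49 + 218) - 40385 = -64/267 - 40385 = -10782859/267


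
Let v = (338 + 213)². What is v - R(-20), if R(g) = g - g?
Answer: 303601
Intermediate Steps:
R(g) = 0
v = 303601 (v = 551² = 303601)
v - R(-20) = 303601 - 1*0 = 303601 + 0 = 303601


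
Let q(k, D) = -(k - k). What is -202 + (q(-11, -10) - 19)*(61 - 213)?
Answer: 2686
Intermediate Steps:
q(k, D) = 0 (q(k, D) = -1*0 = 0)
-202 + (q(-11, -10) - 19)*(61 - 213) = -202 + (0 - 19)*(61 - 213) = -202 - 19*(-152) = -202 + 2888 = 2686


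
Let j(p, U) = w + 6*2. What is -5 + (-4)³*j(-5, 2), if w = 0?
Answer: -773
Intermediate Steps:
j(p, U) = 12 (j(p, U) = 0 + 6*2 = 0 + 12 = 12)
-5 + (-4)³*j(-5, 2) = -5 + (-4)³*12 = -5 - 64*12 = -5 - 768 = -773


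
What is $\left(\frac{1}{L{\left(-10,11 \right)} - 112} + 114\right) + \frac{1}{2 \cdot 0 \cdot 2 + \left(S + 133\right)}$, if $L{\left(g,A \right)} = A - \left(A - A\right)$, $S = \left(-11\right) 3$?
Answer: $\frac{1151401}{10100} \approx 114.0$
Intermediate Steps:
$S = -33$
$L{\left(g,A \right)} = A$ ($L{\left(g,A \right)} = A - 0 = A + 0 = A$)
$\left(\frac{1}{L{\left(-10,11 \right)} - 112} + 114\right) + \frac{1}{2 \cdot 0 \cdot 2 + \left(S + 133\right)} = \left(\frac{1}{11 - 112} + 114\right) + \frac{1}{2 \cdot 0 \cdot 2 + \left(-33 + 133\right)} = \left(\frac{1}{-101} + 114\right) + \frac{1}{0 \cdot 2 + 100} = \left(- \frac{1}{101} + 114\right) + \frac{1}{0 + 100} = \frac{11513}{101} + \frac{1}{100} = \frac{1151401}{10100}$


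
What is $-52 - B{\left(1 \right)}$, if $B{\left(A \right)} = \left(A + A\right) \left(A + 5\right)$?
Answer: $-64$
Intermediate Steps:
$B{\left(A \right)} = 2 A \left(5 + A\right)$
$-52 - B{\left(1 \right)} = -52 - 2 \cdot 1 \left(5 + 1\right) = -52 - 2 \cdot 1 \cdot 6 = -52 - 12 = -64$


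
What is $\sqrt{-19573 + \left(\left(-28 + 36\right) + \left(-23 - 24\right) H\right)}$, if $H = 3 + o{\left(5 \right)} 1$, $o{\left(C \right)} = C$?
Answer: $17 i \sqrt{69} \approx 141.21 i$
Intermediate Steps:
$H = 8$ ($H = 3 + 5 \cdot 1 = 3 + 5 = 8$)
$\sqrt{-19573 + \left(\left(-28 + 36\right) + \left(-23 - 24\right) H\right)} = \sqrt{-19573 + \left(\left(-28 + 36\right) + \left(-23 - 24\right) 8\right)} = \sqrt{-19573 + \left(8 + \left(-23 - 24\right) 8\right)} = \sqrt{-19573 + \left(8 - 376\right)} = \sqrt{-19573 - 368} = \sqrt{-19941} = 17 i \sqrt{69}$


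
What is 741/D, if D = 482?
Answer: 741/482 ≈ 1.5373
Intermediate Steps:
741/D = 741/482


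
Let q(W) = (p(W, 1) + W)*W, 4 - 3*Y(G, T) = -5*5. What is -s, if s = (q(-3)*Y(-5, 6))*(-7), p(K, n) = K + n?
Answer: 1015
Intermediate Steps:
Y(G, T) = 29/3 (Y(G, T) = 4/3 - (-5)*5/3 = 4/3 - ⅓*(-25) = 4/3 + 25/3 = 29/3)
q(W) = W*(1 + 2*W) (q(W) = ((W + 1) + W)*W = ((1 + W) + W)*W = (1 + 2*W)*W = W*(1 + 2*W))
s = -1015 (s = (-3*(1 + 2*(-3))*(29/3))*(-7) = (-3*(1 - 6)*(29/3))*(-7) = (-3*(-5)*(29/3))*(-7) = (15*(29/3))*(-7) = 145*(-7) = -1015)
-s = -1*(-1015) = 1015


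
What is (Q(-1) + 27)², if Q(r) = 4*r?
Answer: 529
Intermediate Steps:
(Q(-1) + 27)² = (4*(-1) + 27)² = (-4 + 27)² = 23² = 529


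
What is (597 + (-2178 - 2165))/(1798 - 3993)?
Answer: 3746/2195 ≈ 1.7066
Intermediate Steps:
(597 + (-2178 - 2165))/(1798 - 3993) = (597 - 4343)/(-2195) = -3746*(-1/2195) = 3746/2195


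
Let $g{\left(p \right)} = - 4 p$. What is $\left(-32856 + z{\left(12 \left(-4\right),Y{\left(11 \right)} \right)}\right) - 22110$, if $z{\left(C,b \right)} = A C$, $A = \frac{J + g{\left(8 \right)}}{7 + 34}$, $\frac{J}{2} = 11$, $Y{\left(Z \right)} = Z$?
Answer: $- \frac{2253126}{41} \approx -54954.0$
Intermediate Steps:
$J = 22$ ($J = 2 \cdot 11 = 22$)
$A = - \frac{10}{41}$ ($A = \frac{22 - 32}{7 + 34} = \frac{22 - 32}{41} = \left(-10\right) \frac{1}{41} = - \frac{10}{41} \approx -0.2439$)
$z{\left(C,b \right)} = - \frac{10 C}{41}$
$\left(-32856 + z{\left(12 \left(-4\right),Y{\left(11 \right)} \right)}\right) - 22110 = \left(-32856 - \frac{10 \cdot 12 \left(-4\right)}{41}\right) - 22110 = \left(-32856 - - \frac{480}{41}\right) - 22110 = \left(-32856 + \frac{480}{41}\right) - 22110 = - \frac{1346616}{41} - 22110 = - \frac{2253126}{41}$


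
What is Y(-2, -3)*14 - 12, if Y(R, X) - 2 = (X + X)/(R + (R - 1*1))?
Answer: 164/5 ≈ 32.800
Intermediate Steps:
Y(R, X) = 2 + 2*X/(-1 + 2*R) (Y(R, X) = 2 + (X + X)/(R + (R - 1*1)) = 2 + (2*X)/(R + (R - 1)) = 2 + (2*X)/(R + (-1 + R)) = 2 + (2*X)/(-1 + 2*R) = 2 + 2*X/(-1 + 2*R))
Y(-2, -3)*14 - 12 = (2*(-1 - 3 + 2*(-2))/(-1 + 2*(-2)))*14 - 12 = (2*(-1 - 3 - 4)/(-1 - 4))*14 - 12 = (2*(-8)/(-5))*14 - 12 = (2*(-1/5)*(-8))*14 - 12 = (16/5)*14 - 12 = 224/5 - 12 = 164/5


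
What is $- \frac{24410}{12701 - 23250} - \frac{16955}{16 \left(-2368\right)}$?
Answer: $\frac{1103704375}{399680512} \approx 2.7615$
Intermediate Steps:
$- \frac{24410}{12701 - 23250} - \frac{16955}{16 \left(-2368\right)} = - \frac{24410}{12701 - 23250} - \frac{16955}{-37888} = - \frac{24410}{-10549} - - \frac{16955}{37888} = \left(-24410\right) \left(- \frac{1}{10549}\right) + \frac{16955}{37888} = \frac{24410}{10549} + \frac{16955}{37888} = \frac{1103704375}{399680512}$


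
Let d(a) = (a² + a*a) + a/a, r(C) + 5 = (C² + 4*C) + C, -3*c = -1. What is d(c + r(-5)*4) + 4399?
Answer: 46562/9 ≈ 5173.6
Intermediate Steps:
c = ⅓ (c = -⅓*(-1) = ⅓ ≈ 0.33333)
r(C) = -5 + C² + 5*C (r(C) = -5 + ((C² + 4*C) + C) = -5 + (C² + 5*C) = -5 + C² + 5*C)
d(a) = 1 + 2*a² (d(a) = (a² + a²) + 1 = 2*a² + 1 = 1 + 2*a²)
d(c + r(-5)*4) + 4399 = (1 + 2*(⅓ + (-5 + (-5)² + 5*(-5))*4)²) + 4399 = (1 + 2*(⅓ + (-5 + 25 - 25)*4)²) + 4399 = (1 + 2*(⅓ - 5*4)²) + 4399 = (1 + 2*(⅓ - 20)²) + 4399 = (1 + 2*(-59/3)²) + 4399 = (1 + 2*(3481/9)) + 4399 = (1 + 6962/9) + 4399 = 6971/9 + 4399 = 46562/9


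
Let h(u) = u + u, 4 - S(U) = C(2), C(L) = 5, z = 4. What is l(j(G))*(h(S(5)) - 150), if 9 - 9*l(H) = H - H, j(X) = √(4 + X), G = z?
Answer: -152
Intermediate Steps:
G = 4
S(U) = -1 (S(U) = 4 - 1*5 = 4 - 5 = -1)
h(u) = 2*u
l(H) = 1 (l(H) = 1 - (H - H)/9 = 1 - ⅑*0 = 1 + 0 = 1)
l(j(G))*(h(S(5)) - 150) = 1*(2*(-1) - 150) = 1*(-2 - 150) = 1*(-152) = -152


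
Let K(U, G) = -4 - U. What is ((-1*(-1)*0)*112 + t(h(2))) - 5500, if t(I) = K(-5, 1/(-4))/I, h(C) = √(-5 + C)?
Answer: -5500 - I*√3/3 ≈ -5500.0 - 0.57735*I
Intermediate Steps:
t(I) = 1/I (t(I) = (-4 - 1*(-5))/I = (-4 + 5)/I = 1/I)
((-1*(-1)*0)*112 + t(h(2))) - 5500 = ((-1*(-1)*0)*112 + 1/(√(-5 + 2))) - 5500 = ((1*0)*112 + 1/(√(-3))) - 5500 = (0*112 + 1/(I*√3)) - 5500 = (0 - I*√3/3) - 5500 = -I*√3/3 - 5500 = -5500 - I*√3/3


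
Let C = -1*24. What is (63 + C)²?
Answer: 1521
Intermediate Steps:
C = -24
(63 + C)² = (63 - 24)² = 39² = 1521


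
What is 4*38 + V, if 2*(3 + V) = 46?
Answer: 172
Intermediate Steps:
V = 20 (V = -3 + (½)*46 = -3 + 23 = 20)
4*38 + V = 4*38 + 20 = 152 + 20 = 172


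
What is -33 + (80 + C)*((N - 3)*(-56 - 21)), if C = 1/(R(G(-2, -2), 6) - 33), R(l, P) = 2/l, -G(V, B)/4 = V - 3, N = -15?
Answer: 5207829/47 ≈ 1.1080e+5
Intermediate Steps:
G(V, B) = 12 - 4*V (G(V, B) = -4*(V - 3) = -4*(-3 + V) = 12 - 4*V)
C = -10/329 (C = 1/(2/(12 - 4*(-2)) - 33) = 1/(2/(12 + 8) - 33) = 1/(2/20 - 33) = 1/(2*(1/20) - 33) = 1/(⅒ - 33) = 1/(-329/10) = -10/329 ≈ -0.030395)
-33 + (80 + C)*((N - 3)*(-56 - 21)) = -33 + (80 - 10/329)*((-15 - 3)*(-56 - 21)) = -33 + 26310*(-18*(-77))/329 = -33 + (26310/329)*1386 = -33 + 5209380/47 = 5207829/47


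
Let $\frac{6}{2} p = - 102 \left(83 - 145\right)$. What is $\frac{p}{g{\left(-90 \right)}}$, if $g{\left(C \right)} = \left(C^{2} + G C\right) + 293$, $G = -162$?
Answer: $\frac{2108}{22973} \approx 0.09176$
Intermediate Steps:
$p = 2108$ ($p = \frac{\left(-102\right) \left(83 - 145\right)}{3} = \frac{\left(-102\right) \left(-62\right)}{3} = \frac{1}{3} \cdot 6324 = 2108$)
$g{\left(C \right)} = 293 + C^{2} - 162 C$ ($g{\left(C \right)} = \left(C^{2} - 162 C\right) + 293 = 293 + C^{2} - 162 C$)
$\frac{p}{g{\left(-90 \right)}} = \frac{2108}{293 + \left(-90\right)^{2} - -14580} = \frac{2108}{293 + 8100 + 14580} = \frac{2108}{22973}$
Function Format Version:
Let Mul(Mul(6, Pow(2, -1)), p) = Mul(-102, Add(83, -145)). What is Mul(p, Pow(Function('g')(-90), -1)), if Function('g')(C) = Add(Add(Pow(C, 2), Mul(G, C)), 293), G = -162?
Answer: Rational(2108, 22973) ≈ 0.091760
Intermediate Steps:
p = 2108 (p = Mul(Rational(1, 3), Mul(-102, Add(83, -145))) = Mul(Rational(1, 3), Mul(-102, -62)) = Mul(Rational(1, 3), 6324) = 2108)
Function('g')(C) = Add(293, Pow(C, 2), Mul(-162, C)) (Function('g')(C) = Add(Add(Pow(C, 2), Mul(-162, C)), 293) = Add(293, Pow(C, 2), Mul(-162, C)))
Mul(p, Pow(Function('g')(-90), -1)) = Mul(2108, Pow(Add(293, Pow(-90, 2), Mul(-162, -90)), -1)) = Mul(2108, Pow(Add(293, 8100, 14580), -1)) = Mul(2108, Pow(22973, -1)) = Mul(2108, Rational(1, 22973)) = Rational(2108, 22973)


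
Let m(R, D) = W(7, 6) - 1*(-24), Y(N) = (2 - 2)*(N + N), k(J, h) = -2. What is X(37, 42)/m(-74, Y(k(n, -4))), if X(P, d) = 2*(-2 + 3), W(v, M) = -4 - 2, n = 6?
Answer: 1/9 ≈ 0.11111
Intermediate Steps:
W(v, M) = -6
X(P, d) = 2 (X(P, d) = 2*1 = 2)
Y(N) = 0 (Y(N) = 0*(2*N) = 0)
m(R, D) = 18 (m(R, D) = -6 - 1*(-24) = -6 + 24 = 18)
X(37, 42)/m(-74, Y(k(n, -4))) = 2/18 = 2*(1/18) = 1/9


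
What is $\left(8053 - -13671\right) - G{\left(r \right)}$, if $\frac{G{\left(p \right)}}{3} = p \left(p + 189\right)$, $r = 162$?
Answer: $-148862$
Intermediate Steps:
$G{\left(p \right)} = 3 p \left(189 + p\right)$ ($G{\left(p \right)} = 3 p \left(p + 189\right) = 3 p \left(189 + p\right)$)
$\left(8053 - -13671\right) - G{\left(r \right)} = \left(8053 - -13671\right) - 3 \cdot 162 \left(189 + 162\right) = \left(8053 + 13671\right) - 3 \cdot 162 \cdot 351 = 21724 - 170586 = -148862$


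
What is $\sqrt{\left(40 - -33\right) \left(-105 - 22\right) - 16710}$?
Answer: $i \sqrt{25981} \approx 161.19 i$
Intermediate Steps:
$\sqrt{\left(40 - -33\right) \left(-105 - 22\right) - 16710} = \sqrt{\left(40 + 33\right) \left(-127\right) - 16710} = \sqrt{73 \left(-127\right) - 16710} = \sqrt{-9271 - 16710} = \sqrt{-25981} = i \sqrt{25981}$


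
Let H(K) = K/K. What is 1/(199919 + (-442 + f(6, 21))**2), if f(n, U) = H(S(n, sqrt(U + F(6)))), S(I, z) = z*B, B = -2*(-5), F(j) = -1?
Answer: 1/394400 ≈ 2.5355e-6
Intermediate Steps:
B = 10
S(I, z) = 10*z (S(I, z) = z*10 = 10*z)
H(K) = 1
f(n, U) = 1
1/(199919 + (-442 + f(6, 21))**2) = 1/(199919 + (-442 + 1)**2) = 1/(199919 + (-441)**2) = 1/(199919 + 194481) = 1/394400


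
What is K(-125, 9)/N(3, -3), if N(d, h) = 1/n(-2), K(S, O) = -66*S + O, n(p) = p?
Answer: -16518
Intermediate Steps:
K(S, O) = O - 66*S
N(d, h) = -1/2 (N(d, h) = 1/(-2) = -1/2)
K(-125, 9)/N(3, -3) = (9 - 66*(-125))/(-1/2) = -2*(9 + 8250) = -2*8259 = -16518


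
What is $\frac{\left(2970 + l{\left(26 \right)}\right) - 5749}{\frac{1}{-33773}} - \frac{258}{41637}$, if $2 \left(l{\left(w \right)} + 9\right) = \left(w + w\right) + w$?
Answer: $\frac{1288553798697}{13879} \approx 9.2842 \cdot 10^{7}$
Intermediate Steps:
$l{\left(w \right)} = -9 + \frac{3 w}{2}$ ($l{\left(w \right)} = -9 + \frac{\left(w + w\right) + w}{2} = -9 + \frac{2 w + w}{2} = -9 + \frac{3 w}{2}$)
$\frac{\left(2970 + l{\left(26 \right)}\right) - 5749}{\frac{1}{-33773}} - \frac{258}{41637} = \frac{\left(2970 + \left(-9 + \frac{3}{2} \cdot 26\right)\right) - 5749}{\frac{1}{-33773}} - \frac{258}{41637} = \frac{\left(2970 + \left(-9 + 39\right)\right) - 5749}{- \frac{1}{33773}} - \frac{86}{13879} = \left(\left(2970 + 30\right) - 5749\right) \left(-33773\right) - \frac{86}{13879} = \left(3000 - 5749\right) \left(-33773\right) - \frac{86}{13879} = \left(-2749\right) \left(-33773\right) - \frac{86}{13879} = 92841977 - \frac{86}{13879} = \frac{1288553798697}{13879}$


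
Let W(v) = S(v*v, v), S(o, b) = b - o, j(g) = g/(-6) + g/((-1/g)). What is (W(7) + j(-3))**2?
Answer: 10201/4 ≈ 2550.3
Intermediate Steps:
j(g) = -g**2 - g/6 (j(g) = g*(-1/6) + g*(-g) = -g/6 - g**2 = -g**2 - g/6)
W(v) = v - v**2 (W(v) = v - v*v = v - v**2)
(W(7) + j(-3))**2 = (7*(1 - 1*7) - 1*(-3)*(1/6 - 3))**2 = (7*(1 - 7) - 1*(-3)*(-17/6))**2 = (7*(-6) - 17/2)**2 = (-42 - 17/2)**2 = (-101/2)**2 = 10201/4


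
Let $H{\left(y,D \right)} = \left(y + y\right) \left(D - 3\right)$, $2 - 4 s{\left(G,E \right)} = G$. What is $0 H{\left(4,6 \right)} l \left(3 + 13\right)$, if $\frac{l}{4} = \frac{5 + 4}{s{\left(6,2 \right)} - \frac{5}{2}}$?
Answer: $0$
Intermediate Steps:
$s{\left(G,E \right)} = \frac{1}{2} - \frac{G}{4}$
$l = - \frac{72}{7}$ ($l = 4 \frac{5 + 4}{\left(\frac{1}{2} - \frac{3}{2}\right) - \frac{5}{2}} = 4 \frac{9}{\left(\frac{1}{2} - \frac{3}{2}\right) - \frac{5}{2}} = 4 \frac{9}{-1 - \frac{5}{2}} = 4 \frac{9}{- \frac{7}{2}} = 4 \cdot 9 \left(- \frac{2}{7}\right) = 4 \left(- \frac{18}{7}\right) = - \frac{72}{7} \approx -10.286$)
$H{\left(y,D \right)} = 2 y \left(-3 + D\right)$
$0 H{\left(4,6 \right)} l \left(3 + 13\right) = 0 \cdot 2 \cdot 4 \left(-3 + 6\right) \left(- \frac{72}{7}\right) \left(3 + 13\right) = 0 \cdot 2 \cdot 4 \cdot 3 \left(- \frac{72}{7}\right) 16 = 0 \cdot 24 \left(- \frac{72}{7}\right) 16 = 0 \left(- \frac{72}{7}\right) 16 = 0 \cdot 16 = 0$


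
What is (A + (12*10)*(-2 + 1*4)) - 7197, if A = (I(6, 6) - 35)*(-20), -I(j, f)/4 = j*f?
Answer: -3377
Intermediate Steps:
I(j, f) = -4*f*j (I(j, f) = -4*j*f = -4*f*j)
A = 3580 (A = (-4*6*6 - 35)*(-20) = (-144 - 35)*(-20) = -179*(-20) = 3580)
(A + (12*10)*(-2 + 1*4)) - 7197 = (3580 + (12*10)*(-2 + 1*4)) - 7197 = (3580 + 120*(-2 + 4)) - 7197 = (3580 + 120*2) - 7197 = (3580 + 240) - 7197 = 3820 - 7197 = -3377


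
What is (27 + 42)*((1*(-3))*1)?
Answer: -207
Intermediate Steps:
(27 + 42)*((1*(-3))*1) = 69*(-3*1) = 69*(-3) = -207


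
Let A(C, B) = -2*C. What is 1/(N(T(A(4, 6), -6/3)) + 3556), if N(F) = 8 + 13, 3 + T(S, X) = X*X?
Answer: 1/3577 ≈ 0.00027956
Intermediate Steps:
T(S, X) = -3 + X² (T(S, X) = -3 + X*X = -3 + X²)
N(F) = 21
1/(N(T(A(4, 6), -6/3)) + 3556) = 1/(21 + 3556) = 1/3577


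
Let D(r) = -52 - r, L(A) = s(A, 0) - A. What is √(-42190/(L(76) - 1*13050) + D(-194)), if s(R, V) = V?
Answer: √6254808083/6563 ≈ 12.050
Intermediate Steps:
L(A) = -A (L(A) = 0 - A = -A)
√(-42190/(L(76) - 1*13050) + D(-194)) = √(-42190/(-1*76 - 1*13050) + (-52 - 1*(-194))) = √(-42190/(-76 - 13050) + (-52 + 194)) = √(-42190/(-13126) + 142) = √(-42190*(-1/13126) + 142) = √(21095/6563 + 142) = √(953041/6563) = √6254808083/6563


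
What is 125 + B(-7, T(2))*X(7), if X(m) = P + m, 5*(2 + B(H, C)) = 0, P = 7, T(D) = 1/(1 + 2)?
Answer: 97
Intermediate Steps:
T(D) = ⅓ (T(D) = 1/3 = ⅓)
B(H, C) = -2 (B(H, C) = -2 + (⅕)*0 = -2 + 0 = -2)
X(m) = 7 + m
125 + B(-7, T(2))*X(7) = 125 - 2*(7 + 7) = 125 - 2*14 = 125 - 28 = 97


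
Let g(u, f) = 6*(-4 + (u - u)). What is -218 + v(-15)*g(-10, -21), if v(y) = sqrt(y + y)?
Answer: -218 - 24*I*sqrt(30) ≈ -218.0 - 131.45*I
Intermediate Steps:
v(y) = sqrt(2)*sqrt(y) (v(y) = sqrt(2*y) = sqrt(2)*sqrt(y))
g(u, f) = -24 (g(u, f) = 6*(-4 + 0) = 6*(-4) = -24)
-218 + v(-15)*g(-10, -21) = -218 + (sqrt(2)*sqrt(-15))*(-24) = -218 + (sqrt(2)*(I*sqrt(15)))*(-24) = -218 + (I*sqrt(30))*(-24) = -218 - 24*I*sqrt(30)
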